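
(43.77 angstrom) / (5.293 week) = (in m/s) 1.367e-15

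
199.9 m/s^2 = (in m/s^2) 199.9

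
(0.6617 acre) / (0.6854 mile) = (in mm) 2428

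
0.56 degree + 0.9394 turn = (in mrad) 5912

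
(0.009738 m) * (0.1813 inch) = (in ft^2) 0.0004827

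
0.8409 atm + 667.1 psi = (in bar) 46.85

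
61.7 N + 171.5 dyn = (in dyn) 6.17e+06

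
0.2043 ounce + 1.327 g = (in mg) 7119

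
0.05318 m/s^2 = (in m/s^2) 0.05318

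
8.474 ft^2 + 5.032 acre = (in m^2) 2.036e+04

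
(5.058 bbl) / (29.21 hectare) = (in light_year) 2.91e-22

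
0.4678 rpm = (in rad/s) 0.04899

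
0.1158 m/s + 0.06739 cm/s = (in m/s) 0.1165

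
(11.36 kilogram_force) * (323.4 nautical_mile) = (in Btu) 6.324e+04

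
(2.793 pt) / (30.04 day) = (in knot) 7.379e-10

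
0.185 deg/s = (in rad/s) 0.003229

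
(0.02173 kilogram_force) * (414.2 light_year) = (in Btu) 7.915e+14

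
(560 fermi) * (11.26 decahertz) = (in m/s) 6.306e-11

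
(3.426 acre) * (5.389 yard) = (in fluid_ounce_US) 2.31e+09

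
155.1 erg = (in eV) 9.681e+13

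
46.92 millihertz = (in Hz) 0.04692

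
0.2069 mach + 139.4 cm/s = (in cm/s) 7184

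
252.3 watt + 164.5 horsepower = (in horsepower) 164.8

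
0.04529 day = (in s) 3913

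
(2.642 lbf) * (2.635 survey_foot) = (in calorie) 2.256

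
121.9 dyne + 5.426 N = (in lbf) 1.22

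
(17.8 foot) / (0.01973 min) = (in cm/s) 458.3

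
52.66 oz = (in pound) 3.291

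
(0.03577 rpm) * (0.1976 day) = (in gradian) 4071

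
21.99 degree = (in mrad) 383.8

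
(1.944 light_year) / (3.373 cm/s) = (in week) 9.016e+11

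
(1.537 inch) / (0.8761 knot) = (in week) 1.432e-07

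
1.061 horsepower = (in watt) 791.2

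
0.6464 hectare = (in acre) 1.597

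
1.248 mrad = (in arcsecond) 257.4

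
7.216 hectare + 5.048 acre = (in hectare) 9.259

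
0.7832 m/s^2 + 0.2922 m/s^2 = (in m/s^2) 1.075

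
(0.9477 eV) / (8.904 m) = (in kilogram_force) 1.739e-21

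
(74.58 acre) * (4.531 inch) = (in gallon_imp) 7.641e+06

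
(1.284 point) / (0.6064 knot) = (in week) 2.401e-09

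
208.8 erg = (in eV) 1.303e+14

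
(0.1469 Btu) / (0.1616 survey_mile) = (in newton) 0.5959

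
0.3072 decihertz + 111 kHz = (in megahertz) 0.111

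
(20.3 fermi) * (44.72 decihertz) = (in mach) 2.666e-16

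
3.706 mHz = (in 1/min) 0.2224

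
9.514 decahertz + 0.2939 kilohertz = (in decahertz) 38.9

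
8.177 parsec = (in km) 2.523e+14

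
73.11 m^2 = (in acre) 0.01807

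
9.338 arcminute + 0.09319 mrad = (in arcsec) 579.5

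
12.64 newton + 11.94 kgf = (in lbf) 29.16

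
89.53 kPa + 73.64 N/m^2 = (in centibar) 89.6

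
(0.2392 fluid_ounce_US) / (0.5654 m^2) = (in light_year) 1.322e-21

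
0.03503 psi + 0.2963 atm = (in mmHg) 227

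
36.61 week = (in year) 0.7021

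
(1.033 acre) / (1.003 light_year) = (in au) 2.945e-24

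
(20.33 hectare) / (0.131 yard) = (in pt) 4.811e+09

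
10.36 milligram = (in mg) 10.36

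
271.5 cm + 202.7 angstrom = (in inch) 106.9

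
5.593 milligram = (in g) 0.005593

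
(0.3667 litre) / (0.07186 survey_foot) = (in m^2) 0.01674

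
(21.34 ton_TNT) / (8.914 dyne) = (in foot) 3.286e+15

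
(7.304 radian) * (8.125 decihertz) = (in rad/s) 5.934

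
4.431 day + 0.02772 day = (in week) 0.637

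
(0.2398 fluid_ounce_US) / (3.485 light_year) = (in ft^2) 2.315e-21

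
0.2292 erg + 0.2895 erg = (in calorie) 1.24e-08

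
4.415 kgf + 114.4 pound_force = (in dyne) 5.522e+07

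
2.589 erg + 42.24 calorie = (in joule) 176.7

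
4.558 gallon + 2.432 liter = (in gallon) 5.2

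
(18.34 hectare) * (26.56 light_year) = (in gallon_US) 1.217e+25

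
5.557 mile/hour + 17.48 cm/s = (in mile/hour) 5.948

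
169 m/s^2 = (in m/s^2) 169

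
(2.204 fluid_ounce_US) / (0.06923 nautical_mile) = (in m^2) 5.084e-07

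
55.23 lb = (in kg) 25.05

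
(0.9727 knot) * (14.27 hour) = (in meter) 2.571e+04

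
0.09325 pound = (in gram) 42.3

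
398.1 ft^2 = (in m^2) 36.98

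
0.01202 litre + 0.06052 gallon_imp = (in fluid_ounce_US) 9.71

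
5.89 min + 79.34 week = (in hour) 1.333e+04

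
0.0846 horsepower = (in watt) 63.09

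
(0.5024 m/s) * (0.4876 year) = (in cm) 7.725e+08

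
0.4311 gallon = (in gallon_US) 0.4311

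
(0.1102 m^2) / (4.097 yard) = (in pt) 83.38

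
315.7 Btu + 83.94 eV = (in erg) 3.331e+12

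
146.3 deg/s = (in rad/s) 2.553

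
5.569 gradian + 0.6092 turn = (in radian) 3.915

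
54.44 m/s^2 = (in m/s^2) 54.44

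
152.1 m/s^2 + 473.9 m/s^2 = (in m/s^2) 626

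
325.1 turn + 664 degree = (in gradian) 1.308e+05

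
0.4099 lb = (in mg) 1.859e+05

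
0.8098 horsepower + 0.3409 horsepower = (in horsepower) 1.151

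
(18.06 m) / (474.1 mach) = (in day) 1.295e-09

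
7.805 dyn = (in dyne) 7.805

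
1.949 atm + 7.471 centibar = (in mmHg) 1537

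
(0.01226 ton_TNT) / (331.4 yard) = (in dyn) 1.693e+10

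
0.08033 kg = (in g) 80.33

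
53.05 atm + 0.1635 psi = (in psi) 779.8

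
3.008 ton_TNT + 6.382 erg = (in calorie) 3.008e+09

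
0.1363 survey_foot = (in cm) 4.154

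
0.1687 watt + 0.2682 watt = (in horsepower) 0.0005859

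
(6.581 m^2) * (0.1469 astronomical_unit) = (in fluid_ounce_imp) 5.09e+15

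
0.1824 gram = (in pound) 0.0004021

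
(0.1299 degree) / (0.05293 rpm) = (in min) 0.006817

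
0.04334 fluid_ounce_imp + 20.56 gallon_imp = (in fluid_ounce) 3161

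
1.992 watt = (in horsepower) 0.002671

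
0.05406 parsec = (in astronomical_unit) 1.115e+04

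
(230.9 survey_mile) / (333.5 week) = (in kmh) 0.006632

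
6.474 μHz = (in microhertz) 6.474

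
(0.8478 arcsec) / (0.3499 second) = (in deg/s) 0.000673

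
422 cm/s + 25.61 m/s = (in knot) 57.98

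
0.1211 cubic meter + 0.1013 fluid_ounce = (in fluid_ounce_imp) 4262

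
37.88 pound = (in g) 1.718e+04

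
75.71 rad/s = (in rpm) 723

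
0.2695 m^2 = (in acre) 6.659e-05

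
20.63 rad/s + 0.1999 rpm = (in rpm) 197.2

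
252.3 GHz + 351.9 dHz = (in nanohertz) 2.523e+20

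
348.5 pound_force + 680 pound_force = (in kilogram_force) 466.5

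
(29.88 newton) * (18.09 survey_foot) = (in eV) 1.028e+21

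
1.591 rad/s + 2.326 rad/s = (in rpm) 37.4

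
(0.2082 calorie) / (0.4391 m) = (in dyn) 1.984e+05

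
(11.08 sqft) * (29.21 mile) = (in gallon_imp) 1.064e+07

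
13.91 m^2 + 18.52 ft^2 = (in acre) 0.003862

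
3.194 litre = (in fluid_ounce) 108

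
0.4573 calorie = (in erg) 1.913e+07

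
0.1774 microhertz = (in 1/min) 1.064e-05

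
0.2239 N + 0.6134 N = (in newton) 0.8373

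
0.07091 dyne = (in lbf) 1.594e-07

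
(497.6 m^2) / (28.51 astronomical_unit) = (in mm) 1.167e-07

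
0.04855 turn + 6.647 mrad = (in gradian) 19.84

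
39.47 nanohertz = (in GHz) 3.947e-17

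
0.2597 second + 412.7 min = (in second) 2.476e+04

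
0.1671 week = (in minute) 1684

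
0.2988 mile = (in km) 0.4809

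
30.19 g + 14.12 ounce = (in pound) 0.9491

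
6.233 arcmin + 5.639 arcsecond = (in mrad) 1.84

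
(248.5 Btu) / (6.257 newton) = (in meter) 4.19e+04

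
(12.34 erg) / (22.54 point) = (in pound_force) 3.489e-05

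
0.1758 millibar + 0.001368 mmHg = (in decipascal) 177.6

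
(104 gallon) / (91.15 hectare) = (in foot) 1.417e-06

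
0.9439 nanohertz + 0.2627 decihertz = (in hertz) 0.02627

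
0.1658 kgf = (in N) 1.626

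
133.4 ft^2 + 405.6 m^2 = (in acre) 0.1033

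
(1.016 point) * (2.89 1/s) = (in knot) 0.002014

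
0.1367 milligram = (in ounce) 4.822e-06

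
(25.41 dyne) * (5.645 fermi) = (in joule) 1.434e-18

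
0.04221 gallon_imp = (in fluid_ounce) 6.489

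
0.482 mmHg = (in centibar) 0.06426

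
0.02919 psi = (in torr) 1.51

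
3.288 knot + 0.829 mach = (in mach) 0.834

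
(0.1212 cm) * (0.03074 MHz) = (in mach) 0.1094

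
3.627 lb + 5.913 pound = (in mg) 4.327e+06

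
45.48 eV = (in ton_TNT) 1.742e-27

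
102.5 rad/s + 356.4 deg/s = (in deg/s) 6229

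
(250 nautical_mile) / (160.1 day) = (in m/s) 0.03347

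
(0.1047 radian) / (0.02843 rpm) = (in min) 0.5861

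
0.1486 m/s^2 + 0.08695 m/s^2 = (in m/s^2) 0.2356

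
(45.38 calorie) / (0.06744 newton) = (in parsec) 9.124e-14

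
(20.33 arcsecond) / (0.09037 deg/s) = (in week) 1.033e-07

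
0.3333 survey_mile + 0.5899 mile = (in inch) 5.849e+04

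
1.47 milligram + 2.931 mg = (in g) 0.004401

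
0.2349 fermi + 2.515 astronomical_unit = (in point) 1.067e+15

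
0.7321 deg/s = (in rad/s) 0.01278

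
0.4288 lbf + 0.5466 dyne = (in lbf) 0.4288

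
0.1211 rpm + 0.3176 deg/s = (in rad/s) 0.01822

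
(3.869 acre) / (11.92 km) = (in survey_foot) 4.309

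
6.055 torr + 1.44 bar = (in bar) 1.448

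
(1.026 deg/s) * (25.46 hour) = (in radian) 1641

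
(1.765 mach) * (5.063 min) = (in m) 1.826e+05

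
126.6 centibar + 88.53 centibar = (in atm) 2.123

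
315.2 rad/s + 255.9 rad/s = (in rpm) 5454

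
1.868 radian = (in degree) 107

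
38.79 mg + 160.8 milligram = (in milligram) 199.6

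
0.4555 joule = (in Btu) 0.0004317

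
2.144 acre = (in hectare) 0.8676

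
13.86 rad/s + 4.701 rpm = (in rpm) 137.1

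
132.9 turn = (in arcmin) 2.871e+06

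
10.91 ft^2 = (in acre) 0.0002505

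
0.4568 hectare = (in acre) 1.129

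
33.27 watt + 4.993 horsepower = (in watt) 3757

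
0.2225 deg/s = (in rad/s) 0.003883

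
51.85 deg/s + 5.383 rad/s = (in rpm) 60.05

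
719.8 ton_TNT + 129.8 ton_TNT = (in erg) 3.555e+19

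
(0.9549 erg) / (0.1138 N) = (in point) 0.002379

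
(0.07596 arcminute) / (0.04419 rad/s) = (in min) 8.334e-06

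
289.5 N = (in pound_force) 65.08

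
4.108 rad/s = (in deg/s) 235.4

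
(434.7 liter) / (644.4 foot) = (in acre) 5.469e-07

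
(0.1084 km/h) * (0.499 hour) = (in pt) 1.533e+05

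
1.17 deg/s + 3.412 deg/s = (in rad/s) 0.07997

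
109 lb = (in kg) 49.44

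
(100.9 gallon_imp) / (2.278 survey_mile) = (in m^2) 0.0001251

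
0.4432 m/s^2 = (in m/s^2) 0.4432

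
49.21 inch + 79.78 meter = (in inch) 3190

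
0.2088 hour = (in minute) 12.53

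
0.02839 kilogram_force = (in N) 0.2784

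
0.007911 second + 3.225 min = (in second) 193.5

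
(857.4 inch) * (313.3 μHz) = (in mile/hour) 0.01526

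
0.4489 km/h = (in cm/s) 12.47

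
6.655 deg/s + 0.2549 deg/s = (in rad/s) 0.1206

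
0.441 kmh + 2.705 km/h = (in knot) 1.699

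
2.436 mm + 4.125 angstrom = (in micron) 2436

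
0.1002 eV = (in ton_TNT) 3.837e-30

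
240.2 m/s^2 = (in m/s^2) 240.2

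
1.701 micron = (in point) 0.004822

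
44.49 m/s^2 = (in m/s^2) 44.49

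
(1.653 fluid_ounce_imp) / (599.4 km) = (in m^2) 7.836e-11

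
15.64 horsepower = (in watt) 1.166e+04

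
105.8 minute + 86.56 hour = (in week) 0.5257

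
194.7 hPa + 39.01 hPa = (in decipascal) 2.337e+05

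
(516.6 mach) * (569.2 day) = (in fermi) 8.651e+27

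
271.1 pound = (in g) 1.23e+05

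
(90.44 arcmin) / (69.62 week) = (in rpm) 5.966e-09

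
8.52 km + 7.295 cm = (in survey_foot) 2.795e+04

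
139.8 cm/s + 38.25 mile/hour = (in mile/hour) 41.38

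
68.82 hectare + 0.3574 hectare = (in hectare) 69.18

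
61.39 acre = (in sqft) 2.674e+06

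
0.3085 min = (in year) 5.869e-07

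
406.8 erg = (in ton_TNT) 9.723e-15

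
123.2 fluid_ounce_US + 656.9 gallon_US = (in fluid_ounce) 8.421e+04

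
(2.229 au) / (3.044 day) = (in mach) 3724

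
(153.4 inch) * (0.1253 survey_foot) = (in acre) 3.677e-05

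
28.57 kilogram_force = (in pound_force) 62.99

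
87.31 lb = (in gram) 3.96e+04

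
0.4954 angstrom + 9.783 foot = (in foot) 9.783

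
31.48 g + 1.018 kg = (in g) 1049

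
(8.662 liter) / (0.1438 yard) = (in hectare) 6.588e-06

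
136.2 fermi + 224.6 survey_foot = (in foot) 224.6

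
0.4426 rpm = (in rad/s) 0.04635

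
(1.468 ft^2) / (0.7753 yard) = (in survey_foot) 0.6312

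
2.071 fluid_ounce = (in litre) 0.06125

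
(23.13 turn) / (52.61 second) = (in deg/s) 158.3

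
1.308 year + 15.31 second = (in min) 6.875e+05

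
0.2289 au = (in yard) 3.745e+10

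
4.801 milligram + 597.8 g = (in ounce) 21.09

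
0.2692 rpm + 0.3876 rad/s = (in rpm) 3.971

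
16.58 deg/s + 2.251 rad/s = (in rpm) 24.26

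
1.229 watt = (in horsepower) 0.001648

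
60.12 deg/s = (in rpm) 10.02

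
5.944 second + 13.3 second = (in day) 0.0002227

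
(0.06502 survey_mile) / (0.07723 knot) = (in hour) 0.7316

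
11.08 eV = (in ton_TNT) 4.243e-28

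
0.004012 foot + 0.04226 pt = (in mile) 7.691e-07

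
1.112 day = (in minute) 1601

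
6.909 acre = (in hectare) 2.796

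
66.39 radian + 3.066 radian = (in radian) 69.46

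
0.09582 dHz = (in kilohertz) 9.582e-06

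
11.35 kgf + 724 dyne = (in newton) 111.3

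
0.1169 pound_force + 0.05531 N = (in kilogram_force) 0.05866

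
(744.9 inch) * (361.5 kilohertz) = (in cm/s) 6.84e+08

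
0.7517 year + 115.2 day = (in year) 1.067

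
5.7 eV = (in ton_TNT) 2.183e-28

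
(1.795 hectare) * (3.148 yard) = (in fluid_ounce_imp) 1.819e+09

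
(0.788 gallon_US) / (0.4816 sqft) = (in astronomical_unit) 4.457e-13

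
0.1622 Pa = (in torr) 0.001217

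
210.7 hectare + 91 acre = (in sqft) 2.664e+07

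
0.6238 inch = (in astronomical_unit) 1.059e-13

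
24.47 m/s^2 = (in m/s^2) 24.47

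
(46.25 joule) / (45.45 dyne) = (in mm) 1.018e+08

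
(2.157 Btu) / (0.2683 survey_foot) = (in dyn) 2.783e+09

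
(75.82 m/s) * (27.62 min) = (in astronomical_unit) 8.399e-07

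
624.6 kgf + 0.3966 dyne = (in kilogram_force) 624.6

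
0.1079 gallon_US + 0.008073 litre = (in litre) 0.4165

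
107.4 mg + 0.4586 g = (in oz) 0.01997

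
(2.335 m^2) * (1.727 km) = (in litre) 4.033e+06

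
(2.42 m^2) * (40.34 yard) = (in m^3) 89.27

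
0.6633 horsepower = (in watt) 494.6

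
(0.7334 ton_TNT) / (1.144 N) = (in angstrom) 2.682e+19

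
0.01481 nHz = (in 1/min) 8.886e-10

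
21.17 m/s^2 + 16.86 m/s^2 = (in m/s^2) 38.03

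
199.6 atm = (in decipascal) 2.022e+08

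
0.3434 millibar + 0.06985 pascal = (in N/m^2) 34.41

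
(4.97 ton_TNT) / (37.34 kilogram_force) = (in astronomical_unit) 0.0003796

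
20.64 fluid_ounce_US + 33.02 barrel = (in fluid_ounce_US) 1.775e+05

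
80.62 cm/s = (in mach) 0.002368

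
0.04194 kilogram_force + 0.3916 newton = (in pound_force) 0.1805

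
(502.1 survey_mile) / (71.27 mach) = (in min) 0.555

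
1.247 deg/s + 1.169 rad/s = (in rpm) 11.37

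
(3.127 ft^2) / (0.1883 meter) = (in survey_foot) 5.062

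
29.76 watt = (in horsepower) 0.03991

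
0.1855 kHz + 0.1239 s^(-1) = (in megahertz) 0.0001856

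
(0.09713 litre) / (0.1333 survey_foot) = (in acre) 5.907e-07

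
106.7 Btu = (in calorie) 2.691e+04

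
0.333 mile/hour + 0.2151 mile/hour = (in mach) 0.0007196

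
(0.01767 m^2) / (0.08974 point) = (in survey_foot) 1831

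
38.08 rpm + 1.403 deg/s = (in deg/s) 229.9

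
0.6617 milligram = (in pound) 1.459e-06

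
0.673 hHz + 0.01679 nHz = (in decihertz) 673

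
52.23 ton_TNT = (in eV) 1.364e+30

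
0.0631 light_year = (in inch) 2.35e+16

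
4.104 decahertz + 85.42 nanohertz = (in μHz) 4.104e+07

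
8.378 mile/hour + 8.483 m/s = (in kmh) 44.02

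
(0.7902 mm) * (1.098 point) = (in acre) 7.563e-11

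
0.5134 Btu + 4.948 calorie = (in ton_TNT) 1.344e-07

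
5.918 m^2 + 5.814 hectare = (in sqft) 6.259e+05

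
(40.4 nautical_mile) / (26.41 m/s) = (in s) 2833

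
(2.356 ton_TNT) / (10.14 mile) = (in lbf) 1.358e+05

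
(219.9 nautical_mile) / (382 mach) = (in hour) 0.0008697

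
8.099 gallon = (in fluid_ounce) 1037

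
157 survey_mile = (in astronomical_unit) 1.689e-06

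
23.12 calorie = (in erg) 9.673e+08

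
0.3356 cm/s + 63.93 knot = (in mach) 0.0966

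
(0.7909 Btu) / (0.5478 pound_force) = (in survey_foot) 1123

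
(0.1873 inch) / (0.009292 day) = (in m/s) 5.926e-06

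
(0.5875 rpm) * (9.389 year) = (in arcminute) 6.262e+10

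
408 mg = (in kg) 0.000408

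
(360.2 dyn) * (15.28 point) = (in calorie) 4.641e-06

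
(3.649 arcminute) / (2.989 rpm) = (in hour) 9.42e-07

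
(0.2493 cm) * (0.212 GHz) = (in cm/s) 5.285e+07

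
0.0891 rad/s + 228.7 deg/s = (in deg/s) 233.8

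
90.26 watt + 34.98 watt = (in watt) 125.2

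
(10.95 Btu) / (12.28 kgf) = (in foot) 314.7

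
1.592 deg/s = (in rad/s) 0.02779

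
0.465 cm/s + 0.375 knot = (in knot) 0.384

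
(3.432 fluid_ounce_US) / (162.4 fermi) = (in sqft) 6.727e+09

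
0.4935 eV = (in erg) 7.907e-13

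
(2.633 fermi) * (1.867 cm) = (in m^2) 4.916e-17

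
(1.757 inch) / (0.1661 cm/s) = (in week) 4.442e-05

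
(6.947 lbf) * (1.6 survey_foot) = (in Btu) 0.01428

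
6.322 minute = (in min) 6.322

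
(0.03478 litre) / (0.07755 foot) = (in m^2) 0.001471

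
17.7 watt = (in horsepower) 0.02374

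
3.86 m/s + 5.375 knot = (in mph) 14.82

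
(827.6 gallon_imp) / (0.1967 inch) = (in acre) 0.1861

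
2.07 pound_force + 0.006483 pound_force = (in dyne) 9.237e+05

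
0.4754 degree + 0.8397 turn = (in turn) 0.841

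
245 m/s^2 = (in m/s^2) 245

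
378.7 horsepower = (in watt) 2.824e+05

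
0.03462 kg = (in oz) 1.221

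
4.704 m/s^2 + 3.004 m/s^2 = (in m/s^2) 7.708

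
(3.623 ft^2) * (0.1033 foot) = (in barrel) 0.06666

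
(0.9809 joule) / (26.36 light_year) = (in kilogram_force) 4.011e-19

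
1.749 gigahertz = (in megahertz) 1749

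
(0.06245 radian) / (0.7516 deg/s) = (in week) 7.871e-06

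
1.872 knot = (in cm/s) 96.3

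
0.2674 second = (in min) 0.004457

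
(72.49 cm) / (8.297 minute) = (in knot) 0.002831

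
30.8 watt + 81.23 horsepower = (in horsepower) 81.27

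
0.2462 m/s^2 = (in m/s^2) 0.2462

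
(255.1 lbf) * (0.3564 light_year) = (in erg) 3.826e+25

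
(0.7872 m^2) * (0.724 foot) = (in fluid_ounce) 5874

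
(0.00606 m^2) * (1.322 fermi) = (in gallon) 2.116e-15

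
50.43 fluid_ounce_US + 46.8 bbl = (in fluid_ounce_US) 2.516e+05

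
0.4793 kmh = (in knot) 0.2588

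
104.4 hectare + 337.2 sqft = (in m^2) 1.044e+06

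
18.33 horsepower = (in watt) 1.367e+04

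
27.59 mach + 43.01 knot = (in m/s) 9417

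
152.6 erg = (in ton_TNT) 3.647e-15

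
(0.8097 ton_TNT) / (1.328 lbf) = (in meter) 5.735e+08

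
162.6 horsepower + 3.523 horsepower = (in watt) 1.239e+05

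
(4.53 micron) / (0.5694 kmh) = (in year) 9.082e-13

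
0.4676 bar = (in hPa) 467.6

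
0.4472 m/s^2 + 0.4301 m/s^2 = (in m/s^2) 0.8773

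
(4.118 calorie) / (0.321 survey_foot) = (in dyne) 1.761e+07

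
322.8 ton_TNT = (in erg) 1.351e+19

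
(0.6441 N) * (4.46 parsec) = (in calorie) 2.119e+16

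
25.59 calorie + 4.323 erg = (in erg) 1.071e+09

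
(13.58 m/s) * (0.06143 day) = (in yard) 7.882e+04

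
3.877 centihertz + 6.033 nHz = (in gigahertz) 3.877e-11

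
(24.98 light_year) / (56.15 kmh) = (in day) 1.754e+11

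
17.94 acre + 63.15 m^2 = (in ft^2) 7.821e+05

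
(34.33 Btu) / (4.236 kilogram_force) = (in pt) 2.472e+06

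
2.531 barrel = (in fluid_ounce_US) 1.361e+04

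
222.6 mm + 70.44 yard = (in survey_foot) 212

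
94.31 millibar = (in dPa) 9.431e+04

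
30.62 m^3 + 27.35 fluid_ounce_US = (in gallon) 8089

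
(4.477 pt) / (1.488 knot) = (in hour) 5.731e-07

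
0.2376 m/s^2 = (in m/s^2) 0.2376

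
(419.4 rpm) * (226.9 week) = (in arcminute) 2.072e+13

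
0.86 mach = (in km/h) 1054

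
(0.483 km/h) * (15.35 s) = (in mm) 2059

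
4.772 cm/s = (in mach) 0.0001401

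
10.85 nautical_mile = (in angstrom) 2.009e+14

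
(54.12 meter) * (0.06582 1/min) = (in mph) 0.1328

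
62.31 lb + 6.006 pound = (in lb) 68.32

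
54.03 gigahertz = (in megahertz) 5.403e+04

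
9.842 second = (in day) 0.0001139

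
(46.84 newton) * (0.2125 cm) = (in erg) 9.954e+05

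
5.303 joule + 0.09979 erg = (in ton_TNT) 1.267e-09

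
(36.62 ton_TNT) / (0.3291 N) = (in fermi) 4.656e+26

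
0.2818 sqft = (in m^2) 0.02618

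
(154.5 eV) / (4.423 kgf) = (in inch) 2.247e-17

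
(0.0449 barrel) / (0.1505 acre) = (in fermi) 1.172e+10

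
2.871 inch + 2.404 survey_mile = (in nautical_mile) 2.089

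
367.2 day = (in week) 52.46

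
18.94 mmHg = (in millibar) 25.25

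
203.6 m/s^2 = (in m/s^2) 203.6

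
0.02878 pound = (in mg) 1.305e+04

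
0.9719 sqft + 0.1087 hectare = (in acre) 0.2686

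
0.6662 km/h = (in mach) 0.0005435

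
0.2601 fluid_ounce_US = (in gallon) 0.002032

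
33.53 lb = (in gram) 1.521e+04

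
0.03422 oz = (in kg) 0.0009701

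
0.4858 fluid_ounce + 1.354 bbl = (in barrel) 1.354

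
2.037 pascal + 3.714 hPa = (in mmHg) 2.801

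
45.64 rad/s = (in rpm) 435.8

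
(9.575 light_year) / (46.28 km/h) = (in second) 7.046e+15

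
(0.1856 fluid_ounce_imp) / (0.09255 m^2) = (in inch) 0.002243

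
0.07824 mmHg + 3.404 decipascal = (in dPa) 107.7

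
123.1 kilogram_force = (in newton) 1207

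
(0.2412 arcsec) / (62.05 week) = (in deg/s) 1.785e-12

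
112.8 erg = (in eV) 7.04e+13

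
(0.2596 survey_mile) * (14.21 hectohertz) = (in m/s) 5.937e+05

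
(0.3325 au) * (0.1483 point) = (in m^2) 2.602e+06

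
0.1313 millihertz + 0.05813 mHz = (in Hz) 0.0001894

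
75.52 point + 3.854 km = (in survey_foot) 1.264e+04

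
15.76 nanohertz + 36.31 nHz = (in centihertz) 5.207e-06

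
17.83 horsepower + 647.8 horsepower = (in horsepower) 665.6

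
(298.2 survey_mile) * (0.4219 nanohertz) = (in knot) 0.0003936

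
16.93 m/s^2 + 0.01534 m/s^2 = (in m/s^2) 16.95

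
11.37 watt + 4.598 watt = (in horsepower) 0.02141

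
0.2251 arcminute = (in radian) 6.548e-05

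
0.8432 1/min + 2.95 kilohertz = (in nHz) 2.95e+12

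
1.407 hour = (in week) 0.008375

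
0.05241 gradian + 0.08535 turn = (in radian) 0.5371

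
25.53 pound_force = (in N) 113.6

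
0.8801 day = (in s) 7.604e+04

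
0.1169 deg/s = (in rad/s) 0.00204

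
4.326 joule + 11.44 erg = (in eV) 2.7e+19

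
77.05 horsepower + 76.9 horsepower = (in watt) 1.148e+05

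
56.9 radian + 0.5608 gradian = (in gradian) 3623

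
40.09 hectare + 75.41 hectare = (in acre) 285.4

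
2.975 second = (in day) 3.443e-05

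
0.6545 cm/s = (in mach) 1.922e-05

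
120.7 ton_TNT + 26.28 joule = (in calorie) 1.207e+11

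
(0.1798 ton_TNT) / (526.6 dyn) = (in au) 0.9549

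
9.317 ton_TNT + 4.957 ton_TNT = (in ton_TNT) 14.27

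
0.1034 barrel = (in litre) 16.44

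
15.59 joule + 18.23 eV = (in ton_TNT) 3.726e-09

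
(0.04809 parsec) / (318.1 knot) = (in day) 1.05e+08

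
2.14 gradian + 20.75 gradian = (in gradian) 22.89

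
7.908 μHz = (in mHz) 0.007908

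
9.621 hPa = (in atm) 0.009495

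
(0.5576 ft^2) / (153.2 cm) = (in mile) 2.101e-05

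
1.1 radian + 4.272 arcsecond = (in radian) 1.1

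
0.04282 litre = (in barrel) 0.0002693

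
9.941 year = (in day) 3628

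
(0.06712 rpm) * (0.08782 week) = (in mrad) 3.733e+05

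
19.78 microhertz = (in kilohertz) 1.978e-08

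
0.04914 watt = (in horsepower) 6.59e-05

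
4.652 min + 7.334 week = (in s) 4.436e+06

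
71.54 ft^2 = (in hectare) 0.0006646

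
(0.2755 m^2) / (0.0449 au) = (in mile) 2.549e-14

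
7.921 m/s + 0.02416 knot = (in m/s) 7.933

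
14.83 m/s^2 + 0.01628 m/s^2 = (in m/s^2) 14.85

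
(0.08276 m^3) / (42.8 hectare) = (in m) 1.934e-07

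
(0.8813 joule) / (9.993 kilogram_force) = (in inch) 0.3541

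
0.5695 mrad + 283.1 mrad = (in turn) 0.04515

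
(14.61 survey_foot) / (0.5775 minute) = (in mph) 0.2875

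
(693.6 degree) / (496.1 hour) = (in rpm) 6.473e-05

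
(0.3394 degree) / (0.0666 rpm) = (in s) 0.8493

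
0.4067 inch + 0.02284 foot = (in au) 1.156e-13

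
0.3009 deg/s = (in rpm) 0.05015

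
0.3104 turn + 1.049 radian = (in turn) 0.4774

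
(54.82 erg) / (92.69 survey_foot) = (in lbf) 4.362e-08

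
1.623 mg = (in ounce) 5.725e-05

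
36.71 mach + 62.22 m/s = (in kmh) 4.522e+04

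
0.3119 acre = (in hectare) 0.1262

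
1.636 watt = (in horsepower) 0.002194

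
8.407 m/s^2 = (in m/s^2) 8.407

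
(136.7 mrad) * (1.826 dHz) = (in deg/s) 1.43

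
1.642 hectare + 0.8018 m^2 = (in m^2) 1.642e+04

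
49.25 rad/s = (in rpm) 470.3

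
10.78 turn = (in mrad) 6.773e+04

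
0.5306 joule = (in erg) 5.306e+06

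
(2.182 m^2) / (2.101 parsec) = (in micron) 3.366e-11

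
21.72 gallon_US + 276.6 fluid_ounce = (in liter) 90.4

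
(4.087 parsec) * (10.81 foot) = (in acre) 1.027e+14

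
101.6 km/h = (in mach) 0.08288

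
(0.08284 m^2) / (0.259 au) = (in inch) 8.417e-11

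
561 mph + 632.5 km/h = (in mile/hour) 954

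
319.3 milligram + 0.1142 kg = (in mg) 1.145e+05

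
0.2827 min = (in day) 0.0001963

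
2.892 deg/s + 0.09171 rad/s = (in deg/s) 8.147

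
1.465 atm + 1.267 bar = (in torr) 2064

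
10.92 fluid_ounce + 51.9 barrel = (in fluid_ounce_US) 2.79e+05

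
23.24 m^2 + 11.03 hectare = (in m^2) 1.103e+05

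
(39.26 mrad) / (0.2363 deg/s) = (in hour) 0.002644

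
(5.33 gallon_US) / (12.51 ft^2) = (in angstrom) 1.736e+08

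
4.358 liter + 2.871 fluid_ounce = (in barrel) 0.02795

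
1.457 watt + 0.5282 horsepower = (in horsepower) 0.5302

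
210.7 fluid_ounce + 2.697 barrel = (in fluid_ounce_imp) 1.531e+04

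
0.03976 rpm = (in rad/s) 0.004164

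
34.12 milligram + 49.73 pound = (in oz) 795.7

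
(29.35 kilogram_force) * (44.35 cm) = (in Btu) 0.121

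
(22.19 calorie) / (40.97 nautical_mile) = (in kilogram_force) 0.0001248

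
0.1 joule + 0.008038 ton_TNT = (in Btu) 3.188e+04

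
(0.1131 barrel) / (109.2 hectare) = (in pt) 4.668e-05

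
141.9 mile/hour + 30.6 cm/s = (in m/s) 63.74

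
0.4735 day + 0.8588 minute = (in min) 682.7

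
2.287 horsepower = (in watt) 1705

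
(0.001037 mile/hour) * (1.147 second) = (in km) 5.317e-07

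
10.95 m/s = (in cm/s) 1095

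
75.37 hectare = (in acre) 186.2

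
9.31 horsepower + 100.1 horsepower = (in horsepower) 109.4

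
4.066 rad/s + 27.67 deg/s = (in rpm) 43.44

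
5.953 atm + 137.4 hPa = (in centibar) 616.9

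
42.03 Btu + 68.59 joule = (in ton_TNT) 1.061e-05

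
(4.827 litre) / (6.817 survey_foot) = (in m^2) 0.002323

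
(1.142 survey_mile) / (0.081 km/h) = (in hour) 22.69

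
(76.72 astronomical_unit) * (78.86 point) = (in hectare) 3.193e+07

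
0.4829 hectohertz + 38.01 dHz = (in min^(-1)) 3125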